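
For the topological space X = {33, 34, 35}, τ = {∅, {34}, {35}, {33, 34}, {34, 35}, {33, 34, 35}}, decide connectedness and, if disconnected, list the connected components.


(X, τ) is disconnected; components = [{35}, {33, 34}].

Find clopen sets (U ∈ τ with X ∖ U ∈ τ):
  U = ∅, X ∖ U = {33, 34, 35} — both open, so U is clopen.
  U = {35}, X ∖ U = {33, 34} — both open, so U is clopen.
  U = {33, 34}, X ∖ U = {35} — both open, so U is clopen.
  U = {33, 34, 35}, X ∖ U = ∅ — both open, so U is clopen.
Nontrivial clopen(s) exist: e.g. {33, 34}. So (X, τ) is disconnected.
Compute connected components by grouping points that agree on all clopens:
  component: {35}
  component: {33, 34}


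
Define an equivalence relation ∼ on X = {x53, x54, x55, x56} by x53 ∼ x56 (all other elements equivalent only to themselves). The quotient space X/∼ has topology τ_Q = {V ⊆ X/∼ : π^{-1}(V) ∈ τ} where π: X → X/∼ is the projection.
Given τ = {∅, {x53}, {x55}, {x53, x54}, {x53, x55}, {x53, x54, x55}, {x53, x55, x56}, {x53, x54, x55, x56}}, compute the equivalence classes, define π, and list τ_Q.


X/∼ = {[x53=x56], [x54], [x55]}; |τ_Q| = 4.

Equivalence classes: [x53=x56], [x54], [x55].
Quotient map π: X → X/∼ sends x53 ↦ [x53=x56], x54 ↦ [x54], x55 ↦ [x55], x56 ↦ [x53=x56].
For each subset V ⊆ X/∼, compute π^{-1}(V) ⊆ X and check whether π^{-1}(V) ∈ τ. V is open in τ_Q iff π^{-1}(V) ∈ τ.
  V = {}: π^{-1}(V) = ∅ ∈ τ ✓.
  V = {[x53=x56]}: π^{-1}(V) = {x53, x56} ∉ τ ✗.
  V = {[x54]}: π^{-1}(V) = {x54} ∉ τ ✗.
  V = {[x53=x56], [x54]}: π^{-1}(V) = {x53, x54, x56} ∉ τ ✗.
  V = {[x55]}: π^{-1}(V) = {x55} ∈ τ ✓.
  V = {[x53=x56], [x55]}: π^{-1}(V) = {x53, x55, x56} ∈ τ ✓.
  V = {[x54], [x55]}: π^{-1}(V) = {x54, x55} ∉ τ ✗.
  V = {[x53=x56], [x54], [x55]}: π^{-1}(V) = {x53, x54, x55, x56} ∈ τ ✓.
Open sets in the quotient: τ_Q = {{}, {[x55]}, {[x53=x56], [x55]}, {[x53=x56], [x54], [x55]}} (4 elements).


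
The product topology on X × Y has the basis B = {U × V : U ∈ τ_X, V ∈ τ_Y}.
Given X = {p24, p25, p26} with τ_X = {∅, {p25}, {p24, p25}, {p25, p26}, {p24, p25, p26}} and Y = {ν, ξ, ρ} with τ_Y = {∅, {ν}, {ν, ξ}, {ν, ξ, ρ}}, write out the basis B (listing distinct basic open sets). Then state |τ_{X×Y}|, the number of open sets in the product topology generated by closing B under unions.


Basis B = {∅ × ∅, {p25} × {ν}, {p24, p25} × {ν}, {p25} × {ν, ξ}, {p25, p26} × {ν}, {p24, p25, p26} × {ν}, {p25} × {ν, ξ, ρ}, {p24, p25} × {ν, ξ}, {p25, p26} × {ν, ξ}, {p24, p25} × {ν, ξ, ρ}, {p24, p25, p26} × {ν, ξ}, {p25, p26} × {ν, ξ, ρ}, {p24, p25, p26} × {ν, ξ, ρ}}; |τ_{X×Y}| = 30.

Enumerate products U × V with U ∈ τ_X, V ∈ τ_Y (deduplicated):
  ∅ × ∅ = {} (∅)
  {p25} × {ν} = {(p25,ν)}
  {p24, p25} × {ν} = {(p24,ν), (p25,ν)}
  {p25} × {ν, ξ} = {(p25,ν), (p25,ξ)}
  {p25, p26} × {ν} = {(p25,ν), (p26,ν)}
  {p24, p25, p26} × {ν} = {(p24,ν), (p25,ν), (p26,ν)}
  {p25} × {ν, ξ, ρ} = {(p25,ν), (p25,ξ), (p25,ρ)}
  {p24, p25} × {ν, ξ} = {(p24,ν), (p24,ξ), (p25,ν), (p25,ξ)}
  {p25, p26} × {ν, ξ} = {(p25,ν), (p25,ξ), (p26,ν), (p26,ξ)}
  {p24, p25} × {ν, ξ, ρ} = {(p24,ν), (p24,ξ), (p24,ρ), (p25,ν), (p25,ξ), (p25,ρ)}
  {p24, p25, p26} × {ν, ξ} = {(p24,ν), (p24,ξ), (p25,ν), (p25,ξ), (p26,ν), (p26,ξ)}
  {p25, p26} × {ν, ξ, ρ} = {(p25,ν), (p25,ξ), (p25,ρ), (p26,ν), (p26,ξ), (p26,ρ)}
  {p24, p25, p26} × {ν, ξ, ρ} = {(p24,ν), (p24,ξ), (p24,ρ), (p25,ν), (p25,ξ), (p25,ρ), (p26,ν), (p26,ξ), (p26,ρ)}
These 13 distinct sets form the basis B.
Close under arbitrary unions to get τ_{X×Y}; counting gives |τ_{X×Y}| = 30.


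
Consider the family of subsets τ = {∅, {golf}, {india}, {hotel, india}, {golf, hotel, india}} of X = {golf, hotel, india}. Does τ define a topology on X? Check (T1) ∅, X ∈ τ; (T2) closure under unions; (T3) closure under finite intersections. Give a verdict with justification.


τ is NOT a topology on X.

Axiom (T1): ∅ ∈ τ? Yes; X ∈ τ? Yes.
Axiom (T2/T3): check pairwise unions and intersections of members of τ.
Counterexample for (T2): {golf} ∪ {india} = {golf, india} ∉ τ. Therefore τ is NOT a topology.


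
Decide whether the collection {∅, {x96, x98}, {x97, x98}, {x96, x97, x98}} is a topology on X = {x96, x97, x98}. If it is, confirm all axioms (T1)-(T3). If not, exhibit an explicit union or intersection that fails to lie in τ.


τ is NOT a topology on X.

Axiom (T1): ∅ ∈ τ? Yes; X ∈ τ? Yes.
Axiom (T2/T3): check pairwise unions and intersections of members of τ.
Counterexample for (T3): {x96, x98} ∩ {x97, x98} = {x98} ∉ τ. Therefore τ is NOT a topology.


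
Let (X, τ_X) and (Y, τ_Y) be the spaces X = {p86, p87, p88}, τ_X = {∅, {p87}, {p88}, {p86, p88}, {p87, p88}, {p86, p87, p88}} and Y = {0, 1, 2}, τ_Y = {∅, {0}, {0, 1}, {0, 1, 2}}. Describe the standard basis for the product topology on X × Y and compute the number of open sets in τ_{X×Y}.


Basis B = {∅ × ∅, {p87} × {0}, {p88} × {0}, {p86, p88} × {0}, {p87} × {0, 1}, {p87, p88} × {0}, {p88} × {0, 1}, {p86, p87, p88} × {0}, {p87} × {0, 1, 2}, {p88} × {0, 1, 2}, {p86, p88} × {0, 1}, {p87, p88} × {0, 1}, {p86, p88} × {0, 1, 2}, {p86, p87, p88} × {0, 1}, {p87, p88} × {0, 1, 2}, {p86, p87, p88} × {0, 1, 2}}; |τ_{X×Y}| = 40.

Enumerate products U × V with U ∈ τ_X, V ∈ τ_Y (deduplicated):
  ∅ × ∅ = {} (∅)
  {p87} × {0} = {(p87,0)}
  {p88} × {0} = {(p88,0)}
  {p86, p88} × {0} = {(p86,0), (p88,0)}
  {p87} × {0, 1} = {(p87,0), (p87,1)}
  {p87, p88} × {0} = {(p87,0), (p88,0)}
  {p88} × {0, 1} = {(p88,0), (p88,1)}
  {p86, p87, p88} × {0} = {(p86,0), (p87,0), (p88,0)}
  {p87} × {0, 1, 2} = {(p87,0), (p87,1), (p87,2)}
  {p88} × {0, 1, 2} = {(p88,0), (p88,1), (p88,2)}
  {p86, p88} × {0, 1} = {(p86,0), (p86,1), (p88,0), (p88,1)}
  {p87, p88} × {0, 1} = {(p87,0), (p87,1), (p88,0), (p88,1)}
  {p86, p88} × {0, 1, 2} = {(p86,0), (p86,1), (p86,2), (p88,0), (p88,1), (p88,2)}
  {p86, p87, p88} × {0, 1} = {(p86,0), (p86,1), (p87,0), (p87,1), (p88,0), (p88,1)}
  {p87, p88} × {0, 1, 2} = {(p87,0), (p87,1), (p87,2), (p88,0), (p88,1), (p88,2)}
  {p86, p87, p88} × {0, 1, 2} = {(p86,0), (p86,1), (p86,2), (p87,0), (p87,1), (p87,2), (p88,0), (p88,1), (p88,2)}
These 16 distinct sets form the basis B.
Close under arbitrary unions to get τ_{X×Y}; counting gives |τ_{X×Y}| = 40.


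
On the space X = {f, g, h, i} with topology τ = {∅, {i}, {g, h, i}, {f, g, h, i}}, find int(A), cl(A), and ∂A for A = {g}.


int(A) = ∅, cl(A) = {f, g, h}, ∂A = {f, g, h}.

Closed sets in (X, τ) are complements of opens:
  closed(X, τ) = {∅, {f}, {f, g, h}, {f, g, h, i}}.
int(A) = ⋃ {U ∈ τ : U ⊆ A}. Opens contained in A: ∅.
Taking the union of these: int(A) = ∅.
cl(A) = ⋂ {C closed : A ⊆ C}. Closed sets containing A: {f, g, h}, {f, g, h, i}.
Intersecting these: cl(A) = {f, g, h}.
∂A = cl(A) ∖ int(A) = {f, g, h} ∖ ∅ = {f, g, h}.


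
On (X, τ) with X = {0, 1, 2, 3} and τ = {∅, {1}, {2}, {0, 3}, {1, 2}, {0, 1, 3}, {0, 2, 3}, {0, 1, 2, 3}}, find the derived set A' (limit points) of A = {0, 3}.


A' = {0, 3}

For each x ∈ X, list the open sets U ∈ τ with x ∈ U, then check whether U ∩ (A ∖ {x}) ≠ ∅ for every such U.
  x = 0: opens ∋ x are {0, 3}, {0, 1, 3}, {0, 2, 3}, {0, 1, 2, 3}; each meets A ∖ {0}, so x IS a limit point.
  x = 1: open {1} ∋ x has {1} ∩ (A ∖ {1}) = ∅, so x is NOT a limit point.
  x = 2: open {2} ∋ x has {2} ∩ (A ∖ {2}) = ∅, so x is NOT a limit point.
  x = 3: opens ∋ x are {0, 3}, {0, 1, 3}, {0, 2, 3}, {0, 1, 2, 3}; each meets A ∖ {3}, so x IS a limit point.
Collecting: A' = {0, 3}.


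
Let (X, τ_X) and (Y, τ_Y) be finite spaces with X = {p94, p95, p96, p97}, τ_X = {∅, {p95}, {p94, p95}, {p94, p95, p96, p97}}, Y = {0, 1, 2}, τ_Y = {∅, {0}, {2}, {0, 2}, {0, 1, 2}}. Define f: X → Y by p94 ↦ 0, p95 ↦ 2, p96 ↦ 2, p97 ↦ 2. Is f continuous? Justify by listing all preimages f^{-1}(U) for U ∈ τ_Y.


f is NOT continuous.

Compute f^{-1}(U) for each U ∈ τ_Y:
  U = ∅: f^{-1}(U) = ∅ ∈ τ_X ✓.
  U = {0}: f^{-1}(U) = {p94} ∉ τ_X ✗.
  U = {2}: f^{-1}(U) = {p95, p96, p97} ∉ τ_X ✗.
  U = {0, 2}: f^{-1}(U) = {p94, p95, p96, p97} ∈ τ_X ✓.
  U = {0, 1, 2}: f^{-1}(U) = {p94, p95, p96, p97} ∈ τ_X ✓.
Found U = {0} with f^{-1}(U) = {p94} not in τ_X. Therefore f is NOT continuous.


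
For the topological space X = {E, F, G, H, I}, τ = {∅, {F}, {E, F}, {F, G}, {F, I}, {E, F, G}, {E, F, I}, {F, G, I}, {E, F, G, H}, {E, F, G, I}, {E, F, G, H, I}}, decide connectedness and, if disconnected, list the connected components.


(X, τ) is connected.

Find clopen sets (U ∈ τ with X ∖ U ∈ τ):
  U = ∅, X ∖ U = {E, F, G, H, I} — both open, so U is clopen.
  U = {E, F, G, H, I}, X ∖ U = ∅ — both open, so U is clopen.
Only trivial clopens (∅ and X) exist, so (X, τ) is connected.
Compute connected components by grouping points that agree on all clopens:
  component: {E, F, G, H, I}


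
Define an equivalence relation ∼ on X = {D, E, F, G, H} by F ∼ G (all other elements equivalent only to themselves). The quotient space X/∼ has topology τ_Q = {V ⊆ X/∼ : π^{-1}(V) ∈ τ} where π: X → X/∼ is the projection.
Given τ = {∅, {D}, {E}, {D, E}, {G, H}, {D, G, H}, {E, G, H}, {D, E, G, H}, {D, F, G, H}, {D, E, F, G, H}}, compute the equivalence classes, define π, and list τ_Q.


X/∼ = {[D], [E], [F=G], [H]}; |τ_Q| = 6.

Equivalence classes: [D], [E], [F=G], [H].
Quotient map π: X → X/∼ sends D ↦ [D], E ↦ [E], F ↦ [F=G], G ↦ [F=G], H ↦ [H].
For each subset V ⊆ X/∼, compute π^{-1}(V) ⊆ X and check whether π^{-1}(V) ∈ τ. V is open in τ_Q iff π^{-1}(V) ∈ τ.
  V = {}: π^{-1}(V) = ∅ ∈ τ ✓.
  V = {[D]}: π^{-1}(V) = {D} ∈ τ ✓.
  V = {[E]}: π^{-1}(V) = {E} ∈ τ ✓.
  V = {[D], [E]}: π^{-1}(V) = {D, E} ∈ τ ✓.
  V = {[F=G]}: π^{-1}(V) = {F, G} ∉ τ ✗.
  V = {[D], [F=G]}: π^{-1}(V) = {D, F, G} ∉ τ ✗.
  V = {[E], [F=G]}: π^{-1}(V) = {E, F, G} ∉ τ ✗.
  V = {[D], [E], [F=G]}: π^{-1}(V) = {D, E, F, G} ∉ τ ✗.
  V = {[H]}: π^{-1}(V) = {H} ∉ τ ✗.
  V = {[D], [H]}: π^{-1}(V) = {D, H} ∉ τ ✗.
  V = {[E], [H]}: π^{-1}(V) = {E, H} ∉ τ ✗.
  V = {[D], [E], [H]}: π^{-1}(V) = {D, E, H} ∉ τ ✗.
  V = {[F=G], [H]}: π^{-1}(V) = {F, G, H} ∉ τ ✗.
  V = {[D], [F=G], [H]}: π^{-1}(V) = {D, F, G, H} ∈ τ ✓.
  V = {[E], [F=G], [H]}: π^{-1}(V) = {E, F, G, H} ∉ τ ✗.
  V = {[D], [E], [F=G], [H]}: π^{-1}(V) = {D, E, F, G, H} ∈ τ ✓.
Open sets in the quotient: τ_Q = {{}, {[D]}, {[E]}, {[D], [E]}, {[D], [F=G], [H]}, {[D], [E], [F=G], [H]}} (6 elements).


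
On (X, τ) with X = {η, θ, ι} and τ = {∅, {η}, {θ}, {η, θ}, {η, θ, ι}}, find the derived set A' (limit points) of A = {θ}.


A' = {ι}

For each x ∈ X, list the open sets U ∈ τ with x ∈ U, then check whether U ∩ (A ∖ {x}) ≠ ∅ for every such U.
  x = η: open {η} ∋ x has {η} ∩ (A ∖ {η}) = ∅, so x is NOT a limit point.
  x = θ: open {θ} ∋ x has {θ} ∩ (A ∖ {θ}) = ∅, so x is NOT a limit point.
  x = ι: opens ∋ x are {η, θ, ι}; each meets A ∖ {ι}, so x IS a limit point.
Collecting: A' = {ι}.


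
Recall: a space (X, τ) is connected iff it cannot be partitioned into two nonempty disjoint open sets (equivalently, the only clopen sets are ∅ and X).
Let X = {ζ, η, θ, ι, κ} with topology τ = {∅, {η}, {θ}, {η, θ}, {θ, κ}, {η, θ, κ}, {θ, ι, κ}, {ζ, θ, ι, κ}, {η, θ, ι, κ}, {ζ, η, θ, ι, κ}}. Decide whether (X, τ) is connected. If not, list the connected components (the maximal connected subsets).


(X, τ) is disconnected; components = [{η}, {ζ, θ, ι, κ}].

Find clopen sets (U ∈ τ with X ∖ U ∈ τ):
  U = ∅, X ∖ U = {ζ, η, θ, ι, κ} — both open, so U is clopen.
  U = {η}, X ∖ U = {ζ, θ, ι, κ} — both open, so U is clopen.
  U = {ζ, θ, ι, κ}, X ∖ U = {η} — both open, so U is clopen.
  U = {ζ, η, θ, ι, κ}, X ∖ U = ∅ — both open, so U is clopen.
Nontrivial clopen(s) exist: e.g. {ζ, θ, ι, κ}. So (X, τ) is disconnected.
Compute connected components by grouping points that agree on all clopens:
  component: {η}
  component: {ζ, θ, ι, κ}


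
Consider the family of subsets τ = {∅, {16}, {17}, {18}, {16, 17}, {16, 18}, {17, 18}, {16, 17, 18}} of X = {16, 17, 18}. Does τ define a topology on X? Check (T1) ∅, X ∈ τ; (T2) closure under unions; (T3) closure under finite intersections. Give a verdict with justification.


τ IS a topology on X.

Axiom (T1): ∅ ∈ τ? Yes; X ∈ τ? Yes.
Axiom (T2/T3): check pairwise unions and intersections of members of τ.
All pairwise intersections and unions checked — each lies in τ. Therefore τ satisfies (T1), (T2), (T3): it IS a topology on X.


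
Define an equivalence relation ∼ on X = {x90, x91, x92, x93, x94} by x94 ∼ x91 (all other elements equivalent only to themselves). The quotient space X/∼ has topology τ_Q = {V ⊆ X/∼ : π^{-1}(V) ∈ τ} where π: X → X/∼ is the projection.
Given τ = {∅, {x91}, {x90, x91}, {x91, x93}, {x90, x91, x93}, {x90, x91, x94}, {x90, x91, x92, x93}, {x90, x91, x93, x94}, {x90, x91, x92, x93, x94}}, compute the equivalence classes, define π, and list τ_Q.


X/∼ = {[x90], [x91=x94], [x92], [x93]}; |τ_Q| = 4.

Equivalence classes: [x90], [x91=x94], [x92], [x93].
Quotient map π: X → X/∼ sends x90 ↦ [x90], x91 ↦ [x91=x94], x92 ↦ [x92], x93 ↦ [x93], x94 ↦ [x91=x94].
For each subset V ⊆ X/∼, compute π^{-1}(V) ⊆ X and check whether π^{-1}(V) ∈ τ. V is open in τ_Q iff π^{-1}(V) ∈ τ.
  V = {}: π^{-1}(V) = ∅ ∈ τ ✓.
  V = {[x90]}: π^{-1}(V) = {x90} ∉ τ ✗.
  V = {[x91=x94]}: π^{-1}(V) = {x91, x94} ∉ τ ✗.
  V = {[x90], [x91=x94]}: π^{-1}(V) = {x90, x91, x94} ∈ τ ✓.
  V = {[x92]}: π^{-1}(V) = {x92} ∉ τ ✗.
  V = {[x90], [x92]}: π^{-1}(V) = {x90, x92} ∉ τ ✗.
  V = {[x91=x94], [x92]}: π^{-1}(V) = {x91, x92, x94} ∉ τ ✗.
  V = {[x90], [x91=x94], [x92]}: π^{-1}(V) = {x90, x91, x92, x94} ∉ τ ✗.
  V = {[x93]}: π^{-1}(V) = {x93} ∉ τ ✗.
  V = {[x90], [x93]}: π^{-1}(V) = {x90, x93} ∉ τ ✗.
  V = {[x91=x94], [x93]}: π^{-1}(V) = {x91, x93, x94} ∉ τ ✗.
  V = {[x90], [x91=x94], [x93]}: π^{-1}(V) = {x90, x91, x93, x94} ∈ τ ✓.
  V = {[x92], [x93]}: π^{-1}(V) = {x92, x93} ∉ τ ✗.
  V = {[x90], [x92], [x93]}: π^{-1}(V) = {x90, x92, x93} ∉ τ ✗.
  V = {[x91=x94], [x92], [x93]}: π^{-1}(V) = {x91, x92, x93, x94} ∉ τ ✗.
  V = {[x90], [x91=x94], [x92], [x93]}: π^{-1}(V) = {x90, x91, x92, x93, x94} ∈ τ ✓.
Open sets in the quotient: τ_Q = {{}, {[x90], [x91=x94]}, {[x90], [x91=x94], [x93]}, {[x90], [x91=x94], [x92], [x93]}} (4 elements).


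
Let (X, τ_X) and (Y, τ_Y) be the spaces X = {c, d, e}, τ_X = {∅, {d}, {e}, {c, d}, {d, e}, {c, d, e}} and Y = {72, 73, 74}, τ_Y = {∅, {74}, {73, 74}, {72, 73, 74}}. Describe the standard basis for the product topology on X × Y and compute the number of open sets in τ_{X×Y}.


Basis B = {∅ × ∅, {d} × {74}, {e} × {74}, {c, d} × {74}, {d} × {73, 74}, {d, e} × {74}, {e} × {73, 74}, {c, d, e} × {74}, {d} × {72, 73, 74}, {e} × {72, 73, 74}, {c, d} × {73, 74}, {d, e} × {73, 74}, {c, d} × {72, 73, 74}, {c, d, e} × {73, 74}, {d, e} × {72, 73, 74}, {c, d, e} × {72, 73, 74}}; |τ_{X×Y}| = 40.

Enumerate products U × V with U ∈ τ_X, V ∈ τ_Y (deduplicated):
  ∅ × ∅ = {} (∅)
  {d} × {74} = {(d,74)}
  {e} × {74} = {(e,74)}
  {c, d} × {74} = {(c,74), (d,74)}
  {d} × {73, 74} = {(d,73), (d,74)}
  {d, e} × {74} = {(d,74), (e,74)}
  {e} × {73, 74} = {(e,73), (e,74)}
  {c, d, e} × {74} = {(c,74), (d,74), (e,74)}
  {d} × {72, 73, 74} = {(d,72), (d,73), (d,74)}
  {e} × {72, 73, 74} = {(e,72), (e,73), (e,74)}
  {c, d} × {73, 74} = {(c,73), (c,74), (d,73), (d,74)}
  {d, e} × {73, 74} = {(d,73), (d,74), (e,73), (e,74)}
  {c, d} × {72, 73, 74} = {(c,72), (c,73), (c,74), (d,72), (d,73), (d,74)}
  {c, d, e} × {73, 74} = {(c,73), (c,74), (d,73), (d,74), (e,73), (e,74)}
  {d, e} × {72, 73, 74} = {(d,72), (d,73), (d,74), (e,72), (e,73), (e,74)}
  {c, d, e} × {72, 73, 74} = {(c,72), (c,73), (c,74), (d,72), (d,73), (d,74), (e,72), (e,73), (e,74)}
These 16 distinct sets form the basis B.
Close under arbitrary unions to get τ_{X×Y}; counting gives |τ_{X×Y}| = 40.


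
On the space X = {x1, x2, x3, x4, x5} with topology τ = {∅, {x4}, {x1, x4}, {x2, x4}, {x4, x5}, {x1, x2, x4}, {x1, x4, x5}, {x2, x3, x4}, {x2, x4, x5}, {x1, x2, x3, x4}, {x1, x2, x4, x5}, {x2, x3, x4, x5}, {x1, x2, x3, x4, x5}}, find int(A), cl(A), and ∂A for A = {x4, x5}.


int(A) = {x4, x5}, cl(A) = {x1, x2, x3, x4, x5}, ∂A = {x1, x2, x3}.

Closed sets in (X, τ) are complements of opens:
  closed(X, τ) = {∅, {x1}, {x3}, {x5}, {x1, x3}, {x1, x5}, {x2, x3}, {x3, x5}, {x1, x2, x3}, {x1, x3, x5}, {x2, x3, x5}, {x1, x2, x3, x5}, {x1, x2, x3, x4, x5}}.
int(A) = ⋃ {U ∈ τ : U ⊆ A}. Opens contained in A: ∅, {x4}, {x4, x5}.
Taking the union of these: int(A) = {x4, x5}.
cl(A) = ⋂ {C closed : A ⊆ C}. Closed sets containing A: {x1, x2, x3, x4, x5}.
Intersecting these: cl(A) = {x1, x2, x3, x4, x5}.
∂A = cl(A) ∖ int(A) = {x1, x2, x3, x4, x5} ∖ {x4, x5} = {x1, x2, x3}.


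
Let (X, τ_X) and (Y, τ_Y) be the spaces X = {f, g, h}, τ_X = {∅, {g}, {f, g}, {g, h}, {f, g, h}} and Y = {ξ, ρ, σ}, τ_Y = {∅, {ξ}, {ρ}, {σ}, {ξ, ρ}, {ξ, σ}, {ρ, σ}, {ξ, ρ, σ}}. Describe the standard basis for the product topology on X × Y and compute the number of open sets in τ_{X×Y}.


Basis B = {∅ × ∅, {g} × {ξ}, {g} × {ρ}, {g} × {σ}, {f, g} × {ξ}, {f, g} × {ρ}, {f, g} × {σ}, {g} × {ξ, ρ}, {g} × {ξ, σ}, {g, h} × {ξ}, {g} × {ρ, σ}, {g, h} × {ρ}, {g, h} × {σ}, {f, g, h} × {ξ}, {f, g, h} × {ρ}, {f, g, h} × {σ}, {g} × {ξ, ρ, σ}, {f, g} × {ξ, ρ}, {f, g} × {ξ, σ}, {f, g} × {ρ, σ}, {g, h} × {ξ, ρ}, {g, h} × {ξ, σ}, {g, h} × {ρ, σ}, {f, g} × {ξ, ρ, σ}, {f, g, h} × {ξ, ρ}, {f, g, h} × {ξ, σ}, {f, g, h} × {ρ, σ}, {g, h} × {ξ, ρ, σ}, {f, g, h} × {ξ, ρ, σ}}; |τ_{X×Y}| = 125.

Enumerate products U × V with U ∈ τ_X, V ∈ τ_Y (deduplicated):
  ∅ × ∅ = {} (∅)
  {g} × {ξ} = {(g,ξ)}
  {g} × {ρ} = {(g,ρ)}
  {g} × {σ} = {(g,σ)}
  {f, g} × {ξ} = {(f,ξ), (g,ξ)}
  {f, g} × {ρ} = {(f,ρ), (g,ρ)}
  {f, g} × {σ} = {(f,σ), (g,σ)}
  {g} × {ξ, ρ} = {(g,ξ), (g,ρ)}
  {g} × {ξ, σ} = {(g,ξ), (g,σ)}
  {g, h} × {ξ} = {(g,ξ), (h,ξ)}
  {g} × {ρ, σ} = {(g,ρ), (g,σ)}
  {g, h} × {ρ} = {(g,ρ), (h,ρ)}
  {g, h} × {σ} = {(g,σ), (h,σ)}
  {f, g, h} × {ξ} = {(f,ξ), (g,ξ), (h,ξ)}
  {f, g, h} × {ρ} = {(f,ρ), (g,ρ), (h,ρ)}
  {f, g, h} × {σ} = {(f,σ), (g,σ), (h,σ)}
  {g} × {ξ, ρ, σ} = {(g,ξ), (g,ρ), (g,σ)}
  {f, g} × {ξ, ρ} = {(f,ξ), (f,ρ), (g,ξ), (g,ρ)}
  {f, g} × {ξ, σ} = {(f,ξ), (f,σ), (g,ξ), (g,σ)}
  {f, g} × {ρ, σ} = {(f,ρ), (f,σ), (g,ρ), (g,σ)}
  {g, h} × {ξ, ρ} = {(g,ξ), (g,ρ), (h,ξ), (h,ρ)}
  {g, h} × {ξ, σ} = {(g,ξ), (g,σ), (h,ξ), (h,σ)}
  {g, h} × {ρ, σ} = {(g,ρ), (g,σ), (h,ρ), (h,σ)}
  {f, g} × {ξ, ρ, σ} = {(f,ξ), (f,ρ), (f,σ), (g,ξ), (g,ρ), (g,σ)}
  {f, g, h} × {ξ, ρ} = {(f,ξ), (f,ρ), (g,ξ), (g,ρ), (h,ξ), (h,ρ)}
  {f, g, h} × {ξ, σ} = {(f,ξ), (f,σ), (g,ξ), (g,σ), (h,ξ), (h,σ)}
  {f, g, h} × {ρ, σ} = {(f,ρ), (f,σ), (g,ρ), (g,σ), (h,ρ), (h,σ)}
  {g, h} × {ξ, ρ, σ} = {(g,ξ), (g,ρ), (g,σ), (h,ξ), (h,ρ), (h,σ)}
  {f, g, h} × {ξ, ρ, σ} = {(f,ξ), (f,ρ), (f,σ), (g,ξ), (g,ρ), (g,σ), (h,ξ), (h,ρ), (h,σ)}
These 29 distinct sets form the basis B.
Close under arbitrary unions to get τ_{X×Y}; counting gives |τ_{X×Y}| = 125.


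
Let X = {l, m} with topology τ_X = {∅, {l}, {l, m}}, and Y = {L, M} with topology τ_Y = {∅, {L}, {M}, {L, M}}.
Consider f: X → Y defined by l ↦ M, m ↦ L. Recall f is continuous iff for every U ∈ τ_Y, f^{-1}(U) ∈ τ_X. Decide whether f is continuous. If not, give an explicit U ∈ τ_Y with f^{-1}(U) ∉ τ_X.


f is NOT continuous.

Compute f^{-1}(U) for each U ∈ τ_Y:
  U = ∅: f^{-1}(U) = ∅ ∈ τ_X ✓.
  U = {L}: f^{-1}(U) = {m} ∉ τ_X ✗.
  U = {M}: f^{-1}(U) = {l} ∈ τ_X ✓.
  U = {L, M}: f^{-1}(U) = {l, m} ∈ τ_X ✓.
Found U = {L} with f^{-1}(U) = {m} not in τ_X. Therefore f is NOT continuous.


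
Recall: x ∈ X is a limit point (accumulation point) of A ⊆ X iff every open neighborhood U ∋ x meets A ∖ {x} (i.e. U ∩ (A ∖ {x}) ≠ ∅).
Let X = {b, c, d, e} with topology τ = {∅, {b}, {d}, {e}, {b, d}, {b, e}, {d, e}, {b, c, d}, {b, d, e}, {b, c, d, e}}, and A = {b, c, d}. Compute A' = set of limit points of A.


A' = {c}

For each x ∈ X, list the open sets U ∈ τ with x ∈ U, then check whether U ∩ (A ∖ {x}) ≠ ∅ for every such U.
  x = b: open {b} ∋ x has {b} ∩ (A ∖ {b}) = ∅, so x is NOT a limit point.
  x = c: opens ∋ x are {b, c, d}, {b, c, d, e}; each meets A ∖ {c}, so x IS a limit point.
  x = d: open {d} ∋ x has {d} ∩ (A ∖ {d}) = ∅, so x is NOT a limit point.
  x = e: open {e} ∋ x has {e} ∩ (A ∖ {e}) = ∅, so x is NOT a limit point.
Collecting: A' = {c}.


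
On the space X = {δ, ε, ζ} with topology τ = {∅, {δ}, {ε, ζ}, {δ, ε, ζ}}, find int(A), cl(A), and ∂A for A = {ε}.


int(A) = ∅, cl(A) = {ε, ζ}, ∂A = {ε, ζ}.

Closed sets in (X, τ) are complements of opens:
  closed(X, τ) = {∅, {δ}, {ε, ζ}, {δ, ε, ζ}}.
int(A) = ⋃ {U ∈ τ : U ⊆ A}. Opens contained in A: ∅.
Taking the union of these: int(A) = ∅.
cl(A) = ⋂ {C closed : A ⊆ C}. Closed sets containing A: {ε, ζ}, {δ, ε, ζ}.
Intersecting these: cl(A) = {ε, ζ}.
∂A = cl(A) ∖ int(A) = {ε, ζ} ∖ ∅ = {ε, ζ}.


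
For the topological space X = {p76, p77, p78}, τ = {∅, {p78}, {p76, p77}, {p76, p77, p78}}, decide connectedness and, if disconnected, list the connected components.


(X, τ) is disconnected; components = [{p78}, {p76, p77}].

Find clopen sets (U ∈ τ with X ∖ U ∈ τ):
  U = ∅, X ∖ U = {p76, p77, p78} — both open, so U is clopen.
  U = {p78}, X ∖ U = {p76, p77} — both open, so U is clopen.
  U = {p76, p77}, X ∖ U = {p78} — both open, so U is clopen.
  U = {p76, p77, p78}, X ∖ U = ∅ — both open, so U is clopen.
Nontrivial clopen(s) exist: e.g. {p78}. So (X, τ) is disconnected.
Compute connected components by grouping points that agree on all clopens:
  component: {p78}
  component: {p76, p77}


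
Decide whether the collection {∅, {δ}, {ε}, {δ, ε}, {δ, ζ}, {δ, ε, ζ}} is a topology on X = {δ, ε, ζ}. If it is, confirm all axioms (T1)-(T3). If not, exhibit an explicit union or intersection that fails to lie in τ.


τ IS a topology on X.

Axiom (T1): ∅ ∈ τ? Yes; X ∈ τ? Yes.
Axiom (T2/T3): check pairwise unions and intersections of members of τ.
All pairwise intersections and unions checked — each lies in τ. Therefore τ satisfies (T1), (T2), (T3): it IS a topology on X.


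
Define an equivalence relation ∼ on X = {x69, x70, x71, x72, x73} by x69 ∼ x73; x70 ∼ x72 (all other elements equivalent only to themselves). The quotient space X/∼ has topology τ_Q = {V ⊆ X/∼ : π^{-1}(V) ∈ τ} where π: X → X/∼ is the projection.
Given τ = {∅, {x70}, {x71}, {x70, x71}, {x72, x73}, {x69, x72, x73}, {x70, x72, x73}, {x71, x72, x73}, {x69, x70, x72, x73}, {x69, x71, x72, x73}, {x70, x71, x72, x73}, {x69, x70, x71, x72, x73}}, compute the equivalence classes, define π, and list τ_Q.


X/∼ = {[x69=x73], [x70=x72], [x71]}; |τ_Q| = 4.

Equivalence classes: [x69=x73], [x70=x72], [x71].
Quotient map π: X → X/∼ sends x69 ↦ [x69=x73], x70 ↦ [x70=x72], x71 ↦ [x71], x72 ↦ [x70=x72], x73 ↦ [x69=x73].
For each subset V ⊆ X/∼, compute π^{-1}(V) ⊆ X and check whether π^{-1}(V) ∈ τ. V is open in τ_Q iff π^{-1}(V) ∈ τ.
  V = {}: π^{-1}(V) = ∅ ∈ τ ✓.
  V = {[x69=x73]}: π^{-1}(V) = {x69, x73} ∉ τ ✗.
  V = {[x70=x72]}: π^{-1}(V) = {x70, x72} ∉ τ ✗.
  V = {[x69=x73], [x70=x72]}: π^{-1}(V) = {x69, x70, x72, x73} ∈ τ ✓.
  V = {[x71]}: π^{-1}(V) = {x71} ∈ τ ✓.
  V = {[x69=x73], [x71]}: π^{-1}(V) = {x69, x71, x73} ∉ τ ✗.
  V = {[x70=x72], [x71]}: π^{-1}(V) = {x70, x71, x72} ∉ τ ✗.
  V = {[x69=x73], [x70=x72], [x71]}: π^{-1}(V) = {x69, x70, x71, x72, x73} ∈ τ ✓.
Open sets in the quotient: τ_Q = {{}, {[x69=x73], [x70=x72]}, {[x71]}, {[x69=x73], [x70=x72], [x71]}} (4 elements).


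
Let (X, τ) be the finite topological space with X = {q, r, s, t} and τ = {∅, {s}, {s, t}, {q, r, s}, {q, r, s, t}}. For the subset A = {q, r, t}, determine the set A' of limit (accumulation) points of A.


A' = {q, r}

For each x ∈ X, list the open sets U ∈ τ with x ∈ U, then check whether U ∩ (A ∖ {x}) ≠ ∅ for every such U.
  x = q: opens ∋ x are {q, r, s}, {q, r, s, t}; each meets A ∖ {q}, so x IS a limit point.
  x = r: opens ∋ x are {q, r, s}, {q, r, s, t}; each meets A ∖ {r}, so x IS a limit point.
  x = s: open {s} ∋ x has {s} ∩ (A ∖ {s}) = ∅, so x is NOT a limit point.
  x = t: open {s, t} ∋ x has {s, t} ∩ (A ∖ {t}) = ∅, so x is NOT a limit point.
Collecting: A' = {q, r}.


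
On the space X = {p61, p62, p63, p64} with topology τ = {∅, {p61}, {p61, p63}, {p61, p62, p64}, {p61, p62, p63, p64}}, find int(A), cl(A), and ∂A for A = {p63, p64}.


int(A) = ∅, cl(A) = {p62, p63, p64}, ∂A = {p62, p63, p64}.

Closed sets in (X, τ) are complements of opens:
  closed(X, τ) = {∅, {p63}, {p62, p64}, {p62, p63, p64}, {p61, p62, p63, p64}}.
int(A) = ⋃ {U ∈ τ : U ⊆ A}. Opens contained in A: ∅.
Taking the union of these: int(A) = ∅.
cl(A) = ⋂ {C closed : A ⊆ C}. Closed sets containing A: {p62, p63, p64}, {p61, p62, p63, p64}.
Intersecting these: cl(A) = {p62, p63, p64}.
∂A = cl(A) ∖ int(A) = {p62, p63, p64} ∖ ∅ = {p62, p63, p64}.


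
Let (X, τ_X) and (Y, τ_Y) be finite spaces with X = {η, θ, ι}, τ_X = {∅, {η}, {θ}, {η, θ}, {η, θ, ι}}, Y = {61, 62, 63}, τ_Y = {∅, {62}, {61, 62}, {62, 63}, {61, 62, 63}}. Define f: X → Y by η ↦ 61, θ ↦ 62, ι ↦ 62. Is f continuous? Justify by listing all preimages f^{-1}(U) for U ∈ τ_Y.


f is NOT continuous.

Compute f^{-1}(U) for each U ∈ τ_Y:
  U = ∅: f^{-1}(U) = ∅ ∈ τ_X ✓.
  U = {62}: f^{-1}(U) = {θ, ι} ∉ τ_X ✗.
  U = {61, 62}: f^{-1}(U) = {η, θ, ι} ∈ τ_X ✓.
  U = {62, 63}: f^{-1}(U) = {θ, ι} ∉ τ_X ✗.
  U = {61, 62, 63}: f^{-1}(U) = {η, θ, ι} ∈ τ_X ✓.
Found U = {62} with f^{-1}(U) = {θ, ι} not in τ_X. Therefore f is NOT continuous.


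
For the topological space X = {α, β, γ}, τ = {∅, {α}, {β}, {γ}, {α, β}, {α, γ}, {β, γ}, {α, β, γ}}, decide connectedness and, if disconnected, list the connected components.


(X, τ) is disconnected; components = [{α}, {β}, {γ}].

Find clopen sets (U ∈ τ with X ∖ U ∈ τ):
  U = ∅, X ∖ U = {α, β, γ} — both open, so U is clopen.
  U = {α}, X ∖ U = {β, γ} — both open, so U is clopen.
  U = {β}, X ∖ U = {α, γ} — both open, so U is clopen.
  U = {γ}, X ∖ U = {α, β} — both open, so U is clopen.
  U = {α, β}, X ∖ U = {γ} — both open, so U is clopen.
  U = {α, γ}, X ∖ U = {β} — both open, so U is clopen.
  U = {β, γ}, X ∖ U = {α} — both open, so U is clopen.
  U = {α, β, γ}, X ∖ U = ∅ — both open, so U is clopen.
Nontrivial clopen(s) exist: e.g. {β}. So (X, τ) is disconnected.
Compute connected components by grouping points that agree on all clopens:
  component: {α}
  component: {β}
  component: {γ}


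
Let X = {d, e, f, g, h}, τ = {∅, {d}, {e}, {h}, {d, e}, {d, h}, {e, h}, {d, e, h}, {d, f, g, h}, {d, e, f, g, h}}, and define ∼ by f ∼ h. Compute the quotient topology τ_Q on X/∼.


X/∼ = {[d], [e], [f=h], [g]}; |τ_Q| = 6.

Equivalence classes: [d], [e], [f=h], [g].
Quotient map π: X → X/∼ sends d ↦ [d], e ↦ [e], f ↦ [f=h], g ↦ [g], h ↦ [f=h].
For each subset V ⊆ X/∼, compute π^{-1}(V) ⊆ X and check whether π^{-1}(V) ∈ τ. V is open in τ_Q iff π^{-1}(V) ∈ τ.
  V = {}: π^{-1}(V) = ∅ ∈ τ ✓.
  V = {[d]}: π^{-1}(V) = {d} ∈ τ ✓.
  V = {[e]}: π^{-1}(V) = {e} ∈ τ ✓.
  V = {[d], [e]}: π^{-1}(V) = {d, e} ∈ τ ✓.
  V = {[f=h]}: π^{-1}(V) = {f, h} ∉ τ ✗.
  V = {[d], [f=h]}: π^{-1}(V) = {d, f, h} ∉ τ ✗.
  V = {[e], [f=h]}: π^{-1}(V) = {e, f, h} ∉ τ ✗.
  V = {[d], [e], [f=h]}: π^{-1}(V) = {d, e, f, h} ∉ τ ✗.
  V = {[g]}: π^{-1}(V) = {g} ∉ τ ✗.
  V = {[d], [g]}: π^{-1}(V) = {d, g} ∉ τ ✗.
  V = {[e], [g]}: π^{-1}(V) = {e, g} ∉ τ ✗.
  V = {[d], [e], [g]}: π^{-1}(V) = {d, e, g} ∉ τ ✗.
  V = {[f=h], [g]}: π^{-1}(V) = {f, g, h} ∉ τ ✗.
  V = {[d], [f=h], [g]}: π^{-1}(V) = {d, f, g, h} ∈ τ ✓.
  V = {[e], [f=h], [g]}: π^{-1}(V) = {e, f, g, h} ∉ τ ✗.
  V = {[d], [e], [f=h], [g]}: π^{-1}(V) = {d, e, f, g, h} ∈ τ ✓.
Open sets in the quotient: τ_Q = {{}, {[d]}, {[e]}, {[d], [e]}, {[d], [f=h], [g]}, {[d], [e], [f=h], [g]}} (6 elements).


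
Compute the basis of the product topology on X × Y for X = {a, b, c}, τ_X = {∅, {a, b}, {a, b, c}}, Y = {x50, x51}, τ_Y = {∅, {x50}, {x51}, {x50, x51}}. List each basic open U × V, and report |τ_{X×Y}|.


Basis B = {∅ × ∅, {a, b} × {x50}, {a, b} × {x51}, {a, b, c} × {x50}, {a, b, c} × {x51}, {a, b} × {x50, x51}, {a, b, c} × {x50, x51}}; |τ_{X×Y}| = 9.

Enumerate products U × V with U ∈ τ_X, V ∈ τ_Y (deduplicated):
  ∅ × ∅ = {} (∅)
  {a, b} × {x50} = {(a,x50), (b,x50)}
  {a, b} × {x51} = {(a,x51), (b,x51)}
  {a, b, c} × {x50} = {(a,x50), (b,x50), (c,x50)}
  {a, b, c} × {x51} = {(a,x51), (b,x51), (c,x51)}
  {a, b} × {x50, x51} = {(a,x50), (a,x51), (b,x50), (b,x51)}
  {a, b, c} × {x50, x51} = {(a,x50), (a,x51), (b,x50), (b,x51), (c,x50), (c,x51)}
These 7 distinct sets form the basis B.
Close under arbitrary unions to get τ_{X×Y}; counting gives |τ_{X×Y}| = 9.


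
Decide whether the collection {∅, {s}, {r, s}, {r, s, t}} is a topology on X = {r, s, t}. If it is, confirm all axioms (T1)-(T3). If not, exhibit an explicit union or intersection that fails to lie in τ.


τ IS a topology on X.

Axiom (T1): ∅ ∈ τ? Yes; X ∈ τ? Yes.
Axiom (T2/T3): check pairwise unions and intersections of members of τ.
All pairwise intersections and unions checked — each lies in τ. Therefore τ satisfies (T1), (T2), (T3): it IS a topology on X.


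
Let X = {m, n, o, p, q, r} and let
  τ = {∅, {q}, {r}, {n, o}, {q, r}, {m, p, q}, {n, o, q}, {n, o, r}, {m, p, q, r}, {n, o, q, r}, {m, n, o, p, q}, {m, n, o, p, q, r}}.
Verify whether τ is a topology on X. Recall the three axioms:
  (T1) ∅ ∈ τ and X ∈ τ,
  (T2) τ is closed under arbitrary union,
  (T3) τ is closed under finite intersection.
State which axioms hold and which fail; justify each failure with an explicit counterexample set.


τ IS a topology on X.

Axiom (T1): ∅ ∈ τ? Yes; X ∈ τ? Yes.
Axiom (T2/T3): check pairwise unions and intersections of members of τ.
All pairwise intersections and unions checked — each lies in τ. Therefore τ satisfies (T1), (T2), (T3): it IS a topology on X.


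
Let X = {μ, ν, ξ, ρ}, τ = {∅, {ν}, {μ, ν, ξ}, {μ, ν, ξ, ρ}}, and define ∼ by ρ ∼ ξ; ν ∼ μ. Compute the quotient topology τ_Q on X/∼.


X/∼ = {[μ=ν], [ξ=ρ]}; |τ_Q| = 2.

Equivalence classes: [μ=ν], [ξ=ρ].
Quotient map π: X → X/∼ sends μ ↦ [μ=ν], ν ↦ [μ=ν], ξ ↦ [ξ=ρ], ρ ↦ [ξ=ρ].
For each subset V ⊆ X/∼, compute π^{-1}(V) ⊆ X and check whether π^{-1}(V) ∈ τ. V is open in τ_Q iff π^{-1}(V) ∈ τ.
  V = {}: π^{-1}(V) = ∅ ∈ τ ✓.
  V = {[μ=ν]}: π^{-1}(V) = {μ, ν} ∉ τ ✗.
  V = {[ξ=ρ]}: π^{-1}(V) = {ξ, ρ} ∉ τ ✗.
  V = {[μ=ν], [ξ=ρ]}: π^{-1}(V) = {μ, ν, ξ, ρ} ∈ τ ✓.
Open sets in the quotient: τ_Q = {{}, {[μ=ν], [ξ=ρ]}} (2 elements).


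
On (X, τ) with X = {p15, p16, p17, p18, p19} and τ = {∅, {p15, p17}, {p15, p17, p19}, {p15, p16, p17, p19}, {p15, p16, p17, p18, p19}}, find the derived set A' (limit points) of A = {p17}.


A' = {p15, p16, p18, p19}

For each x ∈ X, list the open sets U ∈ τ with x ∈ U, then check whether U ∩ (A ∖ {x}) ≠ ∅ for every such U.
  x = p15: opens ∋ x are {p15, p17}, {p15, p17, p19}, {p15, p16, p17, p19}, {p15, p16, p17, p18, p19}; each meets A ∖ {p15}, so x IS a limit point.
  x = p16: opens ∋ x are {p15, p16, p17, p19}, {p15, p16, p17, p18, p19}; each meets A ∖ {p16}, so x IS a limit point.
  x = p17: open {p15, p17} ∋ x has {p15, p17} ∩ (A ∖ {p17}) = ∅, so x is NOT a limit point.
  x = p18: opens ∋ x are {p15, p16, p17, p18, p19}; each meets A ∖ {p18}, so x IS a limit point.
  x = p19: opens ∋ x are {p15, p17, p19}, {p15, p16, p17, p19}, {p15, p16, p17, p18, p19}; each meets A ∖ {p19}, so x IS a limit point.
Collecting: A' = {p15, p16, p18, p19}.


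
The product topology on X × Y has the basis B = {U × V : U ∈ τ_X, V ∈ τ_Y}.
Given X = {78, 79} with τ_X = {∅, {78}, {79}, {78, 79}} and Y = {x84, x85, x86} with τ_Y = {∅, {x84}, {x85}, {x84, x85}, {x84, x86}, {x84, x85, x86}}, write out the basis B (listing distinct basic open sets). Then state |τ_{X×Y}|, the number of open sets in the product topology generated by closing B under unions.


Basis B = {∅ × ∅, {78} × {x84}, {78} × {x85}, {79} × {x84}, {79} × {x85}, {78} × {x84, x85}, {78} × {x84, x86}, {78, 79} × {x84}, {78, 79} × {x85}, {79} × {x84, x85}, {79} × {x84, x86}, {78} × {x84, x85, x86}, {79} × {x84, x85, x86}, {78, 79} × {x84, x85}, {78, 79} × {x84, x86}, {78, 79} × {x84, x85, x86}}; |τ_{X×Y}| = 36.

Enumerate products U × V with U ∈ τ_X, V ∈ τ_Y (deduplicated):
  ∅ × ∅ = {} (∅)
  {78} × {x84} = {(78,x84)}
  {78} × {x85} = {(78,x85)}
  {79} × {x84} = {(79,x84)}
  {79} × {x85} = {(79,x85)}
  {78} × {x84, x85} = {(78,x84), (78,x85)}
  {78} × {x84, x86} = {(78,x84), (78,x86)}
  {78, 79} × {x84} = {(78,x84), (79,x84)}
  {78, 79} × {x85} = {(78,x85), (79,x85)}
  {79} × {x84, x85} = {(79,x84), (79,x85)}
  {79} × {x84, x86} = {(79,x84), (79,x86)}
  {78} × {x84, x85, x86} = {(78,x84), (78,x85), (78,x86)}
  {79} × {x84, x85, x86} = {(79,x84), (79,x85), (79,x86)}
  {78, 79} × {x84, x85} = {(78,x84), (78,x85), (79,x84), (79,x85)}
  {78, 79} × {x84, x86} = {(78,x84), (78,x86), (79,x84), (79,x86)}
  {78, 79} × {x84, x85, x86} = {(78,x84), (78,x85), (78,x86), (79,x84), (79,x85), (79,x86)}
These 16 distinct sets form the basis B.
Close under arbitrary unions to get τ_{X×Y}; counting gives |τ_{X×Y}| = 36.


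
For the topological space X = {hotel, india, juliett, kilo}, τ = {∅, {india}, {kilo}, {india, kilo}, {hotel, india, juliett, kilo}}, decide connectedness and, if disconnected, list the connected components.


(X, τ) is connected.

Find clopen sets (U ∈ τ with X ∖ U ∈ τ):
  U = ∅, X ∖ U = {hotel, india, juliett, kilo} — both open, so U is clopen.
  U = {hotel, india, juliett, kilo}, X ∖ U = ∅ — both open, so U is clopen.
Only trivial clopens (∅ and X) exist, so (X, τ) is connected.
Compute connected components by grouping points that agree on all clopens:
  component: {hotel, india, juliett, kilo}


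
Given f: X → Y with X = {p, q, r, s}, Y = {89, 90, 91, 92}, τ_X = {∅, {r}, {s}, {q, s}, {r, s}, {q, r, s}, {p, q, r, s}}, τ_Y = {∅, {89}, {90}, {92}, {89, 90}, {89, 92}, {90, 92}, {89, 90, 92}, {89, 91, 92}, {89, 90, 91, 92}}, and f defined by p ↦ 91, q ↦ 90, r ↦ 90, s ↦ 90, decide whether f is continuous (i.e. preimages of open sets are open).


f is NOT continuous.

Compute f^{-1}(U) for each U ∈ τ_Y:
  U = ∅: f^{-1}(U) = ∅ ∈ τ_X ✓.
  U = {89}: f^{-1}(U) = ∅ ∈ τ_X ✓.
  U = {90}: f^{-1}(U) = {q, r, s} ∈ τ_X ✓.
  U = {92}: f^{-1}(U) = ∅ ∈ τ_X ✓.
  U = {89, 90}: f^{-1}(U) = {q, r, s} ∈ τ_X ✓.
  U = {89, 92}: f^{-1}(U) = ∅ ∈ τ_X ✓.
  U = {90, 92}: f^{-1}(U) = {q, r, s} ∈ τ_X ✓.
  U = {89, 90, 92}: f^{-1}(U) = {q, r, s} ∈ τ_X ✓.
  U = {89, 91, 92}: f^{-1}(U) = {p} ∉ τ_X ✗.
  U = {89, 90, 91, 92}: f^{-1}(U) = {p, q, r, s} ∈ τ_X ✓.
Found U = {89, 91, 92} with f^{-1}(U) = {p} not in τ_X. Therefore f is NOT continuous.


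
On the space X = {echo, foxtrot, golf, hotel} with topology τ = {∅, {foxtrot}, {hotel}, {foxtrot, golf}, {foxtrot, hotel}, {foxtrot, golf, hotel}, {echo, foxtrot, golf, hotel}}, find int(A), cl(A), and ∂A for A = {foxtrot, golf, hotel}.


int(A) = {foxtrot, golf, hotel}, cl(A) = {echo, foxtrot, golf, hotel}, ∂A = {echo}.

Closed sets in (X, τ) are complements of opens:
  closed(X, τ) = {∅, {echo}, {echo, golf}, {echo, hotel}, {echo, foxtrot, golf}, {echo, golf, hotel}, {echo, foxtrot, golf, hotel}}.
int(A) = ⋃ {U ∈ τ : U ⊆ A}. Opens contained in A: ∅, {foxtrot}, {hotel}, {foxtrot, golf}, {foxtrot, hotel}, {foxtrot, golf, hotel}.
Taking the union of these: int(A) = {foxtrot, golf, hotel}.
cl(A) = ⋂ {C closed : A ⊆ C}. Closed sets containing A: {echo, foxtrot, golf, hotel}.
Intersecting these: cl(A) = {echo, foxtrot, golf, hotel}.
∂A = cl(A) ∖ int(A) = {echo, foxtrot, golf, hotel} ∖ {foxtrot, golf, hotel} = {echo}.


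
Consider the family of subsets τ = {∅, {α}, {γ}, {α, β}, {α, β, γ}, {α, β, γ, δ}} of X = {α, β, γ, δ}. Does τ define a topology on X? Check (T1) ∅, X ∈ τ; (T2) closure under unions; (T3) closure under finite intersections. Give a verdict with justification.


τ is NOT a topology on X.

Axiom (T1): ∅ ∈ τ? Yes; X ∈ τ? Yes.
Axiom (T2/T3): check pairwise unions and intersections of members of τ.
Counterexample for (T2): {α} ∪ {γ} = {α, γ} ∉ τ. Therefore τ is NOT a topology.


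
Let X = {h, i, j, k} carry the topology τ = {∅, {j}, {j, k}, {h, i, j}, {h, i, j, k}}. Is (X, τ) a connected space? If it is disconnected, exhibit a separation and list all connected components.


(X, τ) is connected.

Find clopen sets (U ∈ τ with X ∖ U ∈ τ):
  U = ∅, X ∖ U = {h, i, j, k} — both open, so U is clopen.
  U = {h, i, j, k}, X ∖ U = ∅ — both open, so U is clopen.
Only trivial clopens (∅ and X) exist, so (X, τ) is connected.
Compute connected components by grouping points that agree on all clopens:
  component: {h, i, j, k}


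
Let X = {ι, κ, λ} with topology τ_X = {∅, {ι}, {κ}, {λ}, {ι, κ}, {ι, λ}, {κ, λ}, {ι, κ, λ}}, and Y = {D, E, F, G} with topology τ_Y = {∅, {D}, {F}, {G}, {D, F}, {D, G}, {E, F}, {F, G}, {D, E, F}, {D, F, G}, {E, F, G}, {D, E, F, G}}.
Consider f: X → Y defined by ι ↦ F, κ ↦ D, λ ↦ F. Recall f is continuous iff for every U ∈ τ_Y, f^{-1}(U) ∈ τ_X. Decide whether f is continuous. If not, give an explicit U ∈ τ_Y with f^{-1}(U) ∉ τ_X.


f IS continuous.

Compute f^{-1}(U) for each U ∈ τ_Y:
  U = ∅: f^{-1}(U) = ∅ ∈ τ_X ✓.
  U = {D}: f^{-1}(U) = {κ} ∈ τ_X ✓.
  U = {F}: f^{-1}(U) = {ι, λ} ∈ τ_X ✓.
  U = {G}: f^{-1}(U) = ∅ ∈ τ_X ✓.
  U = {D, F}: f^{-1}(U) = {ι, κ, λ} ∈ τ_X ✓.
  U = {D, G}: f^{-1}(U) = {κ} ∈ τ_X ✓.
  U = {E, F}: f^{-1}(U) = {ι, λ} ∈ τ_X ✓.
  U = {F, G}: f^{-1}(U) = {ι, λ} ∈ τ_X ✓.
  U = {D, E, F}: f^{-1}(U) = {ι, κ, λ} ∈ τ_X ✓.
  U = {D, F, G}: f^{-1}(U) = {ι, κ, λ} ∈ τ_X ✓.
  U = {E, F, G}: f^{-1}(U) = {ι, λ} ∈ τ_X ✓.
  U = {D, E, F, G}: f^{-1}(U) = {ι, κ, λ} ∈ τ_X ✓.
Every preimage lies in τ_X, so f IS continuous.


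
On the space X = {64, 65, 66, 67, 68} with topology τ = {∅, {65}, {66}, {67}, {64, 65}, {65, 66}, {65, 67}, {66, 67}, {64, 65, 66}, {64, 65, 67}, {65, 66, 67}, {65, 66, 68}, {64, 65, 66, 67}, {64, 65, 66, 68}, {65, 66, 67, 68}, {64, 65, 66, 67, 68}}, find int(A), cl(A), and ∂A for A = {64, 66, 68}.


int(A) = {66}, cl(A) = {64, 66, 68}, ∂A = {64, 68}.

Closed sets in (X, τ) are complements of opens:
  closed(X, τ) = {∅, {64}, {67}, {68}, {64, 67}, {64, 68}, {66, 68}, {67, 68}, {64, 65, 68}, {64, 66, 68}, {64, 67, 68}, {66, 67, 68}, {64, 65, 66, 68}, {64, 65, 67, 68}, {64, 66, 67, 68}, {64, 65, 66, 67, 68}}.
int(A) = ⋃ {U ∈ τ : U ⊆ A}. Opens contained in A: ∅, {66}.
Taking the union of these: int(A) = {66}.
cl(A) = ⋂ {C closed : A ⊆ C}. Closed sets containing A: {64, 66, 68}, {64, 65, 66, 68}, {64, 66, 67, 68}, {64, 65, 66, 67, 68}.
Intersecting these: cl(A) = {64, 66, 68}.
∂A = cl(A) ∖ int(A) = {64, 66, 68} ∖ {66} = {64, 68}.
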